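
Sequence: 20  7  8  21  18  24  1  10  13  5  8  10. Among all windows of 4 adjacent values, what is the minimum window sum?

29

[20, 7, 8, 21] → sum 56
[7, 8, 21, 18] → sum 54
[8, 21, 18, 24] → sum 71
[21, 18, 24, 1] → sum 64
[18, 24, 1, 10] → sum 53
[24, 1, 10, 13] → sum 48
[1, 10, 13, 5] → sum 29
[10, 13, 5, 8] → sum 36
[13, 5, 8, 10] → sum 36
Minimum of these is 29.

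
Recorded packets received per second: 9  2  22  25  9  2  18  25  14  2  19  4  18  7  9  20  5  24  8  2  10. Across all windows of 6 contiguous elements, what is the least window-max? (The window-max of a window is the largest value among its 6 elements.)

Window maxs for each of the 16 positions:
[9, 2, 22, 25, 9, 2] → max 25
[2, 22, 25, 9, 2, 18] → max 25
[22, 25, 9, 2, 18, 25] → max 25
[25, 9, 2, 18, 25, 14] → max 25
[9, 2, 18, 25, 14, 2] → max 25
[2, 18, 25, 14, 2, 19] → max 25
[18, 25, 14, 2, 19, 4] → max 25
[25, 14, 2, 19, 4, 18] → max 25
[14, 2, 19, 4, 18, 7] → max 19
[2, 19, 4, 18, 7, 9] → max 19
[19, 4, 18, 7, 9, 20] → max 20
[4, 18, 7, 9, 20, 5] → max 20
[18, 7, 9, 20, 5, 24] → max 24
[7, 9, 20, 5, 24, 8] → max 24
[9, 20, 5, 24, 8, 2] → max 24
[20, 5, 24, 8, 2, 10] → max 24
Least of these is 19.

19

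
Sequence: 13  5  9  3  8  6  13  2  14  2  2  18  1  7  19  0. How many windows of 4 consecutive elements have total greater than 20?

12

(13, 5, 9, 3) → sum 30  > 20 ✓
(5, 9, 3, 8) → sum 25  > 20 ✓
(9, 3, 8, 6) → sum 26  > 20 ✓
(3, 8, 6, 13) → sum 30  > 20 ✓
(8, 6, 13, 2) → sum 29  > 20 ✓
(6, 13, 2, 14) → sum 35  > 20 ✓
(13, 2, 14, 2) → sum 31  > 20 ✓
(2, 14, 2, 2) → sum 20
(14, 2, 2, 18) → sum 36  > 20 ✓
(2, 2, 18, 1) → sum 23  > 20 ✓
(2, 18, 1, 7) → sum 28  > 20 ✓
(18, 1, 7, 19) → sum 45  > 20 ✓
(1, 7, 19, 0) → sum 27  > 20 ✓
12 windows satisfy the condition.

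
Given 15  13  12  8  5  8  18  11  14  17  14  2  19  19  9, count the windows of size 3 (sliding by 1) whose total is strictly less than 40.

7

(15, 13, 12) → sum 40
(13, 12, 8) → sum 33  < 40 ✓
(12, 8, 5) → sum 25  < 40 ✓
(8, 5, 8) → sum 21  < 40 ✓
(5, 8, 18) → sum 31  < 40 ✓
(8, 18, 11) → sum 37  < 40 ✓
(18, 11, 14) → sum 43
(11, 14, 17) → sum 42
(14, 17, 14) → sum 45
(17, 14, 2) → sum 33  < 40 ✓
(14, 2, 19) → sum 35  < 40 ✓
(2, 19, 19) → sum 40
(19, 19, 9) → sum 47
7 windows satisfy the condition.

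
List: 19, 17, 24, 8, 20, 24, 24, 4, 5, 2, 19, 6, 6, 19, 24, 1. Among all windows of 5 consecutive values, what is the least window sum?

36

(19, 17, 24, 8, 20) → sum 88
(17, 24, 8, 20, 24) → sum 93
(24, 8, 20, 24, 24) → sum 100
(8, 20, 24, 24, 4) → sum 80
(20, 24, 24, 4, 5) → sum 77
(24, 24, 4, 5, 2) → sum 59
(24, 4, 5, 2, 19) → sum 54
(4, 5, 2, 19, 6) → sum 36
(5, 2, 19, 6, 6) → sum 38
(2, 19, 6, 6, 19) → sum 52
(19, 6, 6, 19, 24) → sum 74
(6, 6, 19, 24, 1) → sum 56
Least of these is 36.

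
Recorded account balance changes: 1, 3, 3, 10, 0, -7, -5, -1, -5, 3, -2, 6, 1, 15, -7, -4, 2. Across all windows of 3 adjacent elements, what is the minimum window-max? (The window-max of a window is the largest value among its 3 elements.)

-1

[1, 3, 3] → max 3
[3, 3, 10] → max 10
[3, 10, 0] → max 10
[10, 0, -7] → max 10
[0, -7, -5] → max 0
[-7, -5, -1] → max -1
[-5, -1, -5] → max -1
[-1, -5, 3] → max 3
[-5, 3, -2] → max 3
[3, -2, 6] → max 6
[-2, 6, 1] → max 6
[6, 1, 15] → max 15
[1, 15, -7] → max 15
[15, -7, -4] → max 15
[-7, -4, 2] → max 2
Minimum of these is -1.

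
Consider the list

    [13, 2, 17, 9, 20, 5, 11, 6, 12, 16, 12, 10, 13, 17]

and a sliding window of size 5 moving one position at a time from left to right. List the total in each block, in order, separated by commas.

Sliding a size-5 window across the 14 values:
(13, 2, 17, 9, 20) → sum 61
(2, 17, 9, 20, 5) → sum 53
(17, 9, 20, 5, 11) → sum 62
(9, 20, 5, 11, 6) → sum 51
(20, 5, 11, 6, 12) → sum 54
(5, 11, 6, 12, 16) → sum 50
(11, 6, 12, 16, 12) → sum 57
(6, 12, 16, 12, 10) → sum 56
(12, 16, 12, 10, 13) → sum 63
(16, 12, 10, 13, 17) → sum 68

61, 53, 62, 51, 54, 50, 57, 56, 63, 68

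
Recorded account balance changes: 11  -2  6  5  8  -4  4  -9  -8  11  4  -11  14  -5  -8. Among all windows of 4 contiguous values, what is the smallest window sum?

[11, -2, 6, 5] → sum 20
[-2, 6, 5, 8] → sum 17
[6, 5, 8, -4] → sum 15
[5, 8, -4, 4] → sum 13
[8, -4, 4, -9] → sum -1
[-4, 4, -9, -8] → sum -17
[4, -9, -8, 11] → sum -2
[-9, -8, 11, 4] → sum -2
[-8, 11, 4, -11] → sum -4
[11, 4, -11, 14] → sum 18
[4, -11, 14, -5] → sum 2
[-11, 14, -5, -8] → sum -10
Smallest of these is -17.

-17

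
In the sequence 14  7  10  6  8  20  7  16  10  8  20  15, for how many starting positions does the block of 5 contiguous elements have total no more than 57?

4

14 7 10 6 8 → sum 45  ≤ 57 ✓
7 10 6 8 20 → sum 51  ≤ 57 ✓
10 6 8 20 7 → sum 51  ≤ 57 ✓
6 8 20 7 16 → sum 57  ≤ 57 ✓
8 20 7 16 10 → sum 61
20 7 16 10 8 → sum 61
7 16 10 8 20 → sum 61
16 10 8 20 15 → sum 69
4 windows satisfy the condition.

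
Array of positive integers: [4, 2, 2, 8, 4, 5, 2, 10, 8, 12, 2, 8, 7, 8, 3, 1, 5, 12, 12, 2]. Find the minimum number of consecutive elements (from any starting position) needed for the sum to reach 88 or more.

12

add 4: running sum 4 < 88
add 2: running sum 6 < 88
add 2: running sum 8 < 88
add 8: running sum 16 < 88
add 4: running sum 20 < 88
add 5: running sum 25 < 88
add 2: running sum 27 < 88
add 10: running sum 37 < 88
add 8: running sum 45 < 88
add 12: running sum 57 < 88
add 2: running sum 59 < 88
add 8: running sum 67 < 88
add 7: running sum 74 < 88
add 8: running sum 82 < 88
add 3: running sum 85 < 88
add 1: running sum 86 < 88
end 16: [4, 2, 2, 8, 4, 5, 2, 10, 8, 12, 2, 8, 7, 8, 3, 1, 5] sum 91, len 17
end 17: [8, 4, 5, 2, 10, 8, 12, 2, 8, 7, 8, 3, 1, 5, 12] sum 95, len 15
end 18: [10, 8, 12, 2, 8, 7, 8, 3, 1, 5, 12, 12] sum 88, len 12
end 19: [10, 8, 12, 2, 8, 7, 8, 3, 1, 5, 12, 12, 2] sum 90, len 13
Shortest qualifying length: 12.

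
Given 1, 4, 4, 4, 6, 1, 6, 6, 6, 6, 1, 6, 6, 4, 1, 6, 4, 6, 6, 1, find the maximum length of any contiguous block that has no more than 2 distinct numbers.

[1] 1 distinct, len 1
[1, 4] 2 distinct, len 2
[1, 4, 4] 2 distinct, len 3
[1, 4, 4, 4] 2 distinct, len 4
[4, 4, 4, 6] 2 distinct, len 4
[6, 1] 2 distinct, len 2
[6, 1, 6] 2 distinct, len 3
[6, 1, 6, 6] 2 distinct, len 4
[6, 1, 6, 6, 6] 2 distinct, len 5
[6, 1, 6, 6, 6, 6] 2 distinct, len 6
[6, 1, 6, 6, 6, 6, 1] 2 distinct, len 7
[6, 1, 6, 6, 6, 6, 1, 6] 2 distinct, len 8
[6, 1, 6, 6, 6, 6, 1, 6, 6] 2 distinct, len 9
[6, 6, 4] 2 distinct, len 3
[4, 1] 2 distinct, len 2
[1, 6] 2 distinct, len 2
[6, 4] 2 distinct, len 2
[6, 4, 6] 2 distinct, len 3
[6, 4, 6, 6] 2 distinct, len 4
[6, 6, 1] 2 distinct, len 3
Longest length with ≤2 distinct: 9.

9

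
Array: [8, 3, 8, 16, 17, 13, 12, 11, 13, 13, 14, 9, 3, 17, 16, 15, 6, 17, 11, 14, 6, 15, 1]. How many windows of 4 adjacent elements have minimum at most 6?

13

(8, 3, 8, 16) → min 3  ≤ 6 ✓
(3, 8, 16, 17) → min 3  ≤ 6 ✓
(8, 16, 17, 13) → min 8
(16, 17, 13, 12) → min 12
(17, 13, 12, 11) → min 11
(13, 12, 11, 13) → min 11
(12, 11, 13, 13) → min 11
(11, 13, 13, 14) → min 11
(13, 13, 14, 9) → min 9
(13, 14, 9, 3) → min 3  ≤ 6 ✓
(14, 9, 3, 17) → min 3  ≤ 6 ✓
(9, 3, 17, 16) → min 3  ≤ 6 ✓
(3, 17, 16, 15) → min 3  ≤ 6 ✓
(17, 16, 15, 6) → min 6  ≤ 6 ✓
(16, 15, 6, 17) → min 6  ≤ 6 ✓
(15, 6, 17, 11) → min 6  ≤ 6 ✓
(6, 17, 11, 14) → min 6  ≤ 6 ✓
(17, 11, 14, 6) → min 6  ≤ 6 ✓
(11, 14, 6, 15) → min 6  ≤ 6 ✓
(14, 6, 15, 1) → min 1  ≤ 6 ✓
13 windows satisfy the condition.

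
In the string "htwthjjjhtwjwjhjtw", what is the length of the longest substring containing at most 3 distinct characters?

add h: window [h] (1 distinct), len 1
add t: window [h, t] (2 distinct), len 2
add w: window [h, t, w] (3 distinct), len 3
add t: window [h, t, w, t] (3 distinct), len 4
add h: window [h, t, w, t, h] (3 distinct), len 5
add j: window [t, h, j] (3 distinct), len 3
add j: window [t, h, j, j] (3 distinct), len 4
add j: window [t, h, j, j, j] (3 distinct), len 5
add h: window [t, h, j, j, j, h] (3 distinct), len 6
add t: window [t, h, j, j, j, h, t] (3 distinct), len 7
add w: window [h, t, w] (3 distinct), len 3
add j: window [t, w, j] (3 distinct), len 3
add w: window [t, w, j, w] (3 distinct), len 4
add j: window [t, w, j, w, j] (3 distinct), len 5
add h: window [w, j, w, j, h] (3 distinct), len 5
add j: window [w, j, w, j, h, j] (3 distinct), len 6
add t: window [j, h, j, t] (3 distinct), len 4
add w: window [j, t, w] (3 distinct), len 3
Longest length with ≤3 distinct: 7.

7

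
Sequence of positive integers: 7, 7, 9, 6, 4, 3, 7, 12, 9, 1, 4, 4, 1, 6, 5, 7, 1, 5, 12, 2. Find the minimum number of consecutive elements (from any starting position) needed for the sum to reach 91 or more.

16

Extend right; whenever the sum reaches 91, record the length and shrink from the left:
add 7: running sum 7 < 91
add 7: running sum 14 < 91
add 9: running sum 23 < 91
add 6: running sum 29 < 91
add 4: running sum 33 < 91
add 3: running sum 36 < 91
add 7: running sum 43 < 91
add 12: running sum 55 < 91
add 9: running sum 64 < 91
add 1: running sum 65 < 91
add 4: running sum 69 < 91
add 4: running sum 73 < 91
add 1: running sum 74 < 91
add 6: running sum 80 < 91
add 5: running sum 85 < 91
add 7: shortest ending here [7, 7, 9, 6, 4, 3, 7, 12, 9, 1, 4, 4, 1, 6, 5, 7] sum 92, len 16
add 1: shortest ending here [7, 7, 9, 6, 4, 3, 7, 12, 9, 1, 4, 4, 1, 6, 5, 7, 1] sum 93, len 17
add 5: shortest ending here [7, 9, 6, 4, 3, 7, 12, 9, 1, 4, 4, 1, 6, 5, 7, 1, 5] sum 91, len 17
add 12: shortest ending here [9, 6, 4, 3, 7, 12, 9, 1, 4, 4, 1, 6, 5, 7, 1, 5, 12] sum 96, len 17
add 2: shortest ending here [9, 6, 4, 3, 7, 12, 9, 1, 4, 4, 1, 6, 5, 7, 1, 5, 12, 2] sum 98, len 18
Shortest qualifying length: 16.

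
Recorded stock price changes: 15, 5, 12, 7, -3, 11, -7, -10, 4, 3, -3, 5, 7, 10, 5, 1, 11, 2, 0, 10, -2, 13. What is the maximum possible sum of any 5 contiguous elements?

15 5 12 7 -3 → sum 36
5 12 7 -3 11 → sum 32
12 7 -3 11 -7 → sum 20
7 -3 11 -7 -10 → sum -2
-3 11 -7 -10 4 → sum -5
11 -7 -10 4 3 → sum 1
-7 -10 4 3 -3 → sum -13
-10 4 3 -3 5 → sum -1
4 3 -3 5 7 → sum 16
3 -3 5 7 10 → sum 22
-3 5 7 10 5 → sum 24
5 7 10 5 1 → sum 28
7 10 5 1 11 → sum 34
10 5 1 11 2 → sum 29
5 1 11 2 0 → sum 19
1 11 2 0 10 → sum 24
11 2 0 10 -2 → sum 21
2 0 10 -2 13 → sum 23
Maximum of these is 36.

36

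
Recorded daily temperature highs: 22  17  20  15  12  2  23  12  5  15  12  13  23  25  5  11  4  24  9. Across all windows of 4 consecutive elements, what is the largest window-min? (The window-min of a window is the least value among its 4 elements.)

(22, 17, 20, 15) → min 15
(17, 20, 15, 12) → min 12
(20, 15, 12, 2) → min 2
(15, 12, 2, 23) → min 2
(12, 2, 23, 12) → min 2
(2, 23, 12, 5) → min 2
(23, 12, 5, 15) → min 5
(12, 5, 15, 12) → min 5
(5, 15, 12, 13) → min 5
(15, 12, 13, 23) → min 12
(12, 13, 23, 25) → min 12
(13, 23, 25, 5) → min 5
(23, 25, 5, 11) → min 5
(25, 5, 11, 4) → min 4
(5, 11, 4, 24) → min 4
(11, 4, 24, 9) → min 4
Largest of these is 15.

15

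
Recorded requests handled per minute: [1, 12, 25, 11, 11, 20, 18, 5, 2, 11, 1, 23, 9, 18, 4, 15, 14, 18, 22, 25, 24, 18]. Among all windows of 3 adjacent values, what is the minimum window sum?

14

Each size-3 window and its sum:
1 12 25 → sum 38
12 25 11 → sum 48
25 11 11 → sum 47
11 11 20 → sum 42
11 20 18 → sum 49
20 18 5 → sum 43
18 5 2 → sum 25
5 2 11 → sum 18
2 11 1 → sum 14
11 1 23 → sum 35
1 23 9 → sum 33
23 9 18 → sum 50
9 18 4 → sum 31
18 4 15 → sum 37
4 15 14 → sum 33
15 14 18 → sum 47
14 18 22 → sum 54
18 22 25 → sum 65
22 25 24 → sum 71
25 24 18 → sum 67
Minimum of these is 14.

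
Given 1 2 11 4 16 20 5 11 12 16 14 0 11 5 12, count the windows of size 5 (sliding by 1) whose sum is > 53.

1 2 11 4 16 → sum 34
2 11 4 16 20 → sum 53
11 4 16 20 5 → sum 56  > 53 ✓
4 16 20 5 11 → sum 56  > 53 ✓
16 20 5 11 12 → sum 64  > 53 ✓
20 5 11 12 16 → sum 64  > 53 ✓
5 11 12 16 14 → sum 58  > 53 ✓
11 12 16 14 0 → sum 53
12 16 14 0 11 → sum 53
16 14 0 11 5 → sum 46
14 0 11 5 12 → sum 42
5 windows satisfy the condition.

5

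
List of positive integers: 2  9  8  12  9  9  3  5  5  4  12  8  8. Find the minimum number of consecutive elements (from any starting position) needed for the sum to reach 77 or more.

11

add 2: running sum 2 < 77
add 9: running sum 11 < 77
add 8: running sum 19 < 77
add 12: running sum 31 < 77
add 9: running sum 40 < 77
add 9: running sum 49 < 77
add 3: running sum 52 < 77
add 5: running sum 57 < 77
add 5: running sum 62 < 77
add 4: running sum 66 < 77
add 12: shortest ending here [2, 9, 8, 12, 9, 9, 3, 5, 5, 4, 12] sum 78, len 11
add 8: shortest ending here [9, 8, 12, 9, 9, 3, 5, 5, 4, 12, 8] sum 84, len 11
add 8: shortest ending here [8, 12, 9, 9, 3, 5, 5, 4, 12, 8, 8] sum 83, len 11
Shortest qualifying length: 11.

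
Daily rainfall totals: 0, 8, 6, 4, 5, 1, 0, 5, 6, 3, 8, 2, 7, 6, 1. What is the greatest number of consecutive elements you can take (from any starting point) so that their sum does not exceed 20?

Extend to the right; shrink from the left whenever the sum exceeds 20:
→ 0: sum 0, len 1
→ 8: sum 8, len 2
→ 6: sum 14, len 3
→ 4: sum 18, len 4
→ 5 (dropped 0, 8): sum 15, len 3
→ 1: sum 16, len 4
→ 0: sum 16, len 5
→ 5 (dropped 6): sum 15, len 5
→ 6 (dropped 4): sum 17, len 5
→ 3: sum 20, len 6
→ 8 (dropped 5, 1, 0, 5): sum 17, len 3
→ 2: sum 19, len 4
→ 7 (dropped 6): sum 20, len 4
→ 6 (dropped 3, 8): sum 15, len 3
→ 1: sum 16, len 4
Longest length seen: 6.

6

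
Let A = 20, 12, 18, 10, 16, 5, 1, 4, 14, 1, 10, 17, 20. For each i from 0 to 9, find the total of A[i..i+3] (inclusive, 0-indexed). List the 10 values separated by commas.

(20, 12, 18, 10) → sum 60
(12, 18, 10, 16) → sum 56
(18, 10, 16, 5) → sum 49
(10, 16, 5, 1) → sum 32
(16, 5, 1, 4) → sum 26
(5, 1, 4, 14) → sum 24
(1, 4, 14, 1) → sum 20
(4, 14, 1, 10) → sum 29
(14, 1, 10, 17) → sum 42
(1, 10, 17, 20) → sum 48

60, 56, 49, 32, 26, 24, 20, 29, 42, 48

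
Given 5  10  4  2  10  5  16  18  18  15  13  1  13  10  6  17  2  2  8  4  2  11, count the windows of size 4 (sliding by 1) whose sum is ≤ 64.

(5, 10, 4, 2) → sum 21  ≤ 64 ✓
(10, 4, 2, 10) → sum 26  ≤ 64 ✓
(4, 2, 10, 5) → sum 21  ≤ 64 ✓
(2, 10, 5, 16) → sum 33  ≤ 64 ✓
(10, 5, 16, 18) → sum 49  ≤ 64 ✓
(5, 16, 18, 18) → sum 57  ≤ 64 ✓
(16, 18, 18, 15) → sum 67
(18, 18, 15, 13) → sum 64  ≤ 64 ✓
(18, 15, 13, 1) → sum 47  ≤ 64 ✓
(15, 13, 1, 13) → sum 42  ≤ 64 ✓
(13, 1, 13, 10) → sum 37  ≤ 64 ✓
(1, 13, 10, 6) → sum 30  ≤ 64 ✓
(13, 10, 6, 17) → sum 46  ≤ 64 ✓
(10, 6, 17, 2) → sum 35  ≤ 64 ✓
(6, 17, 2, 2) → sum 27  ≤ 64 ✓
(17, 2, 2, 8) → sum 29  ≤ 64 ✓
(2, 2, 8, 4) → sum 16  ≤ 64 ✓
(2, 8, 4, 2) → sum 16  ≤ 64 ✓
(8, 4, 2, 11) → sum 25  ≤ 64 ✓
18 windows satisfy the condition.

18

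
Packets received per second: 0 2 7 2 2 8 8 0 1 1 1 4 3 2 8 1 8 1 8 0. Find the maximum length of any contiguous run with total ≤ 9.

Extend to the right; shrink from the left whenever the sum exceeds 9:
→ 0: sum 0, len 1
→ 2: sum 2, len 2
→ 7: sum 9, len 3
→ 2 (dropped 0, 2): sum 9, len 2
→ 2 (dropped 7): sum 4, len 2
→ 8 (dropped 2, 2): sum 8, len 1
→ 8 (dropped 8): sum 8, len 1
→ 0: sum 8, len 2
→ 1: sum 9, len 3
→ 1 (dropped 8): sum 2, len 3
→ 1: sum 3, len 4
→ 4: sum 7, len 5
→ 3 (dropped 0, 1): sum 9, len 4
→ 2 (dropped 1, 1): sum 9, len 3
→ 8 (dropped 4, 3, 2): sum 8, len 1
→ 1: sum 9, len 2
→ 8 (dropped 8): sum 9, len 2
→ 1 (dropped 1): sum 9, len 2
→ 8 (dropped 8): sum 9, len 2
→ 0: sum 9, len 3
Longest length seen: 5.

5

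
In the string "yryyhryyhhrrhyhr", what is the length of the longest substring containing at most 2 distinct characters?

[y] 1 distinct, len 1
[y, r] 2 distinct, len 2
[y, r, y] 2 distinct, len 3
[y, r, y, y] 2 distinct, len 4
[y, y, h] 2 distinct, len 3
[h, r] 2 distinct, len 2
[r, y] 2 distinct, len 2
[r, y, y] 2 distinct, len 3
[y, y, h] 2 distinct, len 3
[y, y, h, h] 2 distinct, len 4
[h, h, r] 2 distinct, len 3
[h, h, r, r] 2 distinct, len 4
[h, h, r, r, h] 2 distinct, len 5
[h, y] 2 distinct, len 2
[h, y, h] 2 distinct, len 3
[h, r] 2 distinct, len 2
Longest length with ≤2 distinct: 5.

5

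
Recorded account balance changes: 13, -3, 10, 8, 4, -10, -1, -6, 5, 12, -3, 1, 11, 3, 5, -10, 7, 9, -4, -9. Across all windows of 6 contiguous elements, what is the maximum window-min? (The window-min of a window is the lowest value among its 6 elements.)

-3

Window mins for each of the 15 positions:
(13, -3, 10, 8, 4, -10) → min -10
(-3, 10, 8, 4, -10, -1) → min -10
(10, 8, 4, -10, -1, -6) → min -10
(8, 4, -10, -1, -6, 5) → min -10
(4, -10, -1, -6, 5, 12) → min -10
(-10, -1, -6, 5, 12, -3) → min -10
(-1, -6, 5, 12, -3, 1) → min -6
(-6, 5, 12, -3, 1, 11) → min -6
(5, 12, -3, 1, 11, 3) → min -3
(12, -3, 1, 11, 3, 5) → min -3
(-3, 1, 11, 3, 5, -10) → min -10
(1, 11, 3, 5, -10, 7) → min -10
(11, 3, 5, -10, 7, 9) → min -10
(3, 5, -10, 7, 9, -4) → min -10
(5, -10, 7, 9, -4, -9) → min -10
Maximum of these is -3.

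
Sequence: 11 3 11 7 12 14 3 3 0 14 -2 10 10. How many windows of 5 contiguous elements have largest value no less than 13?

8

[11, 3, 11, 7, 12] → max 12
[3, 11, 7, 12, 14] → max 14  ≥ 13 ✓
[11, 7, 12, 14, 3] → max 14  ≥ 13 ✓
[7, 12, 14, 3, 3] → max 14  ≥ 13 ✓
[12, 14, 3, 3, 0] → max 14  ≥ 13 ✓
[14, 3, 3, 0, 14] → max 14  ≥ 13 ✓
[3, 3, 0, 14, -2] → max 14  ≥ 13 ✓
[3, 0, 14, -2, 10] → max 14  ≥ 13 ✓
[0, 14, -2, 10, 10] → max 14  ≥ 13 ✓
8 windows satisfy the condition.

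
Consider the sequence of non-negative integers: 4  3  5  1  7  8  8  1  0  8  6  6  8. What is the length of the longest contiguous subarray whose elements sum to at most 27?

Extend to the right; shrink from the left whenever the sum exceeds 27:
[4] sum 4 len 1
[4, 3] sum 7 len 2
[4, 3, 5] sum 12 len 3
[4, 3, 5, 1] sum 13 len 4
[4, 3, 5, 1, 7] sum 20 len 5
[3, 5, 1, 7, 8] sum 24 len 5
[1, 7, 8, 8] sum 24 len 4
[1, 7, 8, 8, 1] sum 25 len 5
[1, 7, 8, 8, 1, 0] sum 25 len 6
[8, 8, 1, 0, 8] sum 25 len 5
[8, 1, 0, 8, 6] sum 23 len 5
[1, 0, 8, 6, 6] sum 21 len 5
[6, 6, 8] sum 20 len 3
Longest length seen: 6.

6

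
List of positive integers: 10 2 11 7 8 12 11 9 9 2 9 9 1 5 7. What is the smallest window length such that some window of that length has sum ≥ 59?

7

add 10: running sum 10 < 59
add 2: running sum 12 < 59
add 11: running sum 23 < 59
add 7: running sum 30 < 59
add 8: running sum 38 < 59
add 12: running sum 50 < 59
end 6: [10, 2, 11, 7, 8, 12, 11] sum 61, len 7
end 7: [2, 11, 7, 8, 12, 11, 9] sum 60, len 7
end 8: [11, 7, 8, 12, 11, 9, 9] sum 67, len 7
end 9: [11, 7, 8, 12, 11, 9, 9, 2] sum 69, len 8
end 10: [8, 12, 11, 9, 9, 2, 9] sum 60, len 7
end 11: [12, 11, 9, 9, 2, 9, 9] sum 61, len 7
end 12: [12, 11, 9, 9, 2, 9, 9, 1] sum 62, len 8
end 13: [12, 11, 9, 9, 2, 9, 9, 1, 5] sum 67, len 9
end 14: [11, 9, 9, 2, 9, 9, 1, 5, 7] sum 62, len 9
Shortest qualifying length: 7.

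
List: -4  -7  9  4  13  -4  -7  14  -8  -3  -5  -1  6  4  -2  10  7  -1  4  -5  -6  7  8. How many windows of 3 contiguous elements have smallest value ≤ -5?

-4 -7 9 → min -7  ≤ -5 ✓
-7 9 4 → min -7  ≤ -5 ✓
9 4 13 → min 4
4 13 -4 → min -4
13 -4 -7 → min -7  ≤ -5 ✓
-4 -7 14 → min -7  ≤ -5 ✓
-7 14 -8 → min -8  ≤ -5 ✓
14 -8 -3 → min -8  ≤ -5 ✓
-8 -3 -5 → min -8  ≤ -5 ✓
-3 -5 -1 → min -5  ≤ -5 ✓
-5 -1 6 → min -5  ≤ -5 ✓
-1 6 4 → min -1
6 4 -2 → min -2
4 -2 10 → min -2
-2 10 7 → min -2
10 7 -1 → min -1
7 -1 4 → min -1
-1 4 -5 → min -5  ≤ -5 ✓
4 -5 -6 → min -6  ≤ -5 ✓
-5 -6 7 → min -6  ≤ -5 ✓
-6 7 8 → min -6  ≤ -5 ✓
13 windows satisfy the condition.

13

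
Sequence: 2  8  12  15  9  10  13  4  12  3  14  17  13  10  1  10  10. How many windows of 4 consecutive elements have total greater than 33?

11

[2, 8, 12, 15] → sum 37  > 33 ✓
[8, 12, 15, 9] → sum 44  > 33 ✓
[12, 15, 9, 10] → sum 46  > 33 ✓
[15, 9, 10, 13] → sum 47  > 33 ✓
[9, 10, 13, 4] → sum 36  > 33 ✓
[10, 13, 4, 12] → sum 39  > 33 ✓
[13, 4, 12, 3] → sum 32
[4, 12, 3, 14] → sum 33
[12, 3, 14, 17] → sum 46  > 33 ✓
[3, 14, 17, 13] → sum 47  > 33 ✓
[14, 17, 13, 10] → sum 54  > 33 ✓
[17, 13, 10, 1] → sum 41  > 33 ✓
[13, 10, 1, 10] → sum 34  > 33 ✓
[10, 1, 10, 10] → sum 31
11 windows satisfy the condition.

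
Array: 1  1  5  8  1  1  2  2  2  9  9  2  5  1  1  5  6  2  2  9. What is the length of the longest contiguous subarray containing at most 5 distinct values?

[1] 1 distinct, len 1
[1, 1] 1 distinct, len 2
[1, 1, 5] 2 distinct, len 3
[1, 1, 5, 8] 3 distinct, len 4
[1, 1, 5, 8, 1] 3 distinct, len 5
[1, 1, 5, 8, 1, 1] 3 distinct, len 6
[1, 1, 5, 8, 1, 1, 2] 4 distinct, len 7
[1, 1, 5, 8, 1, 1, 2, 2] 4 distinct, len 8
[1, 1, 5, 8, 1, 1, 2, 2, 2] 4 distinct, len 9
[1, 1, 5, 8, 1, 1, 2, 2, 2, 9] 5 distinct, len 10
[1, 1, 5, 8, 1, 1, 2, 2, 2, 9, 9] 5 distinct, len 11
[1, 1, 5, 8, 1, 1, 2, 2, 2, 9, 9, 2] 5 distinct, len 12
[1, 1, 5, 8, 1, 1, 2, 2, 2, 9, 9, 2, 5] 5 distinct, len 13
[1, 1, 5, 8, 1, 1, 2, 2, 2, 9, 9, 2, 5, 1] 5 distinct, len 14
[1, 1, 5, 8, 1, 1, 2, 2, 2, 9, 9, 2, 5, 1, 1] 5 distinct, len 15
[1, 1, 5, 8, 1, 1, 2, 2, 2, 9, 9, 2, 5, 1, 1, 5] 5 distinct, len 16
[1, 1, 2, 2, 2, 9, 9, 2, 5, 1, 1, 5, 6] 5 distinct, len 13
[1, 1, 2, 2, 2, 9, 9, 2, 5, 1, 1, 5, 6, 2] 5 distinct, len 14
[1, 1, 2, 2, 2, 9, 9, 2, 5, 1, 1, 5, 6, 2, 2] 5 distinct, len 15
[1, 1, 2, 2, 2, 9, 9, 2, 5, 1, 1, 5, 6, 2, 2, 9] 5 distinct, len 16
Longest length with ≤5 distinct: 16.

16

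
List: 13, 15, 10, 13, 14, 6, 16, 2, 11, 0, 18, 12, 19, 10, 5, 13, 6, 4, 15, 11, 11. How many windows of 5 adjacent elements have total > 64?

13 15 10 13 14 → sum 65  > 64 ✓
15 10 13 14 6 → sum 58
10 13 14 6 16 → sum 59
13 14 6 16 2 → sum 51
14 6 16 2 11 → sum 49
6 16 2 11 0 → sum 35
16 2 11 0 18 → sum 47
2 11 0 18 12 → sum 43
11 0 18 12 19 → sum 60
0 18 12 19 10 → sum 59
18 12 19 10 5 → sum 64
12 19 10 5 13 → sum 59
19 10 5 13 6 → sum 53
10 5 13 6 4 → sum 38
5 13 6 4 15 → sum 43
13 6 4 15 11 → sum 49
6 4 15 11 11 → sum 47
1 window satisfy the condition.

1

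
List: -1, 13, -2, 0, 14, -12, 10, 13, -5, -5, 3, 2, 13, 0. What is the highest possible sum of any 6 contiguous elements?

23

-1 13 -2 0 14 -12 → sum 12
13 -2 0 14 -12 10 → sum 23
-2 0 14 -12 10 13 → sum 23
0 14 -12 10 13 -5 → sum 20
14 -12 10 13 -5 -5 → sum 15
-12 10 13 -5 -5 3 → sum 4
10 13 -5 -5 3 2 → sum 18
13 -5 -5 3 2 13 → sum 21
-5 -5 3 2 13 0 → sum 8
Highest of these is 23.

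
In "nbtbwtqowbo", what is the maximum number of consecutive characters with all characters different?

[n] len 1
[n, b] len 2
[n, b, t] len 3
[t, b] len 2
[t, b, w] len 3
[b, w, t] len 3
[b, w, t, q] len 4
[b, w, t, q, o] len 5
[t, q, o, w] len 4
[t, q, o, w, b] len 5
[w, b, o] len 3
Longest all-distinct length: 5.

5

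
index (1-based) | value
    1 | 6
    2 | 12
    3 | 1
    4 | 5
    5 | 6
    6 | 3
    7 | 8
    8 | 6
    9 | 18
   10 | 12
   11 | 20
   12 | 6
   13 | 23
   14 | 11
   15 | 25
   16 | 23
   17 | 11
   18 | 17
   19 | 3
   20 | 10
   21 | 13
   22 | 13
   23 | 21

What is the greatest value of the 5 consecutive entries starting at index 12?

Elements at indices 12..16: 6, 23, 11, 25, 23
max(6, 23, 11, 25, 23) = 25

25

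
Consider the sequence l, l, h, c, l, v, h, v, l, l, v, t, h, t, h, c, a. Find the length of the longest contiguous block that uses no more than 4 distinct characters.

11

add l: window [l] (1 distinct), len 1
add l: window [l, l] (1 distinct), len 2
add h: window [l, l, h] (2 distinct), len 3
add c: window [l, l, h, c] (3 distinct), len 4
add l: window [l, l, h, c, l] (3 distinct), len 5
add v: window [l, l, h, c, l, v] (4 distinct), len 6
add h: window [l, l, h, c, l, v, h] (4 distinct), len 7
add v: window [l, l, h, c, l, v, h, v] (4 distinct), len 8
add l: window [l, l, h, c, l, v, h, v, l] (4 distinct), len 9
add l: window [l, l, h, c, l, v, h, v, l, l] (4 distinct), len 10
add v: window [l, l, h, c, l, v, h, v, l, l, v] (4 distinct), len 11
add t: window [l, v, h, v, l, l, v, t] (4 distinct), len 8
add h: window [l, v, h, v, l, l, v, t, h] (4 distinct), len 9
add t: window [l, v, h, v, l, l, v, t, h, t] (4 distinct), len 10
add h: window [l, v, h, v, l, l, v, t, h, t, h] (4 distinct), len 11
add c: window [v, t, h, t, h, c] (4 distinct), len 6
add a: window [t, h, t, h, c, a] (4 distinct), len 6
Longest length with ≤4 distinct: 11.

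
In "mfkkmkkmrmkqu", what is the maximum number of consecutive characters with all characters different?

5

[m] len 1
[m, f] len 2
[m, f, k] len 3
[k] len 1
[k, m] len 2
[m, k] len 2
[k] len 1
[k, m] len 2
[k, m, r] len 3
[r, m] len 2
[r, m, k] len 3
[r, m, k, q] len 4
[r, m, k, q, u] len 5
Longest all-distinct length: 5.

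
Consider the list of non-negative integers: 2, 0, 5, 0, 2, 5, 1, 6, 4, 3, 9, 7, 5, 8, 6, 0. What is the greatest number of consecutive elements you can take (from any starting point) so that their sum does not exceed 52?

Extend to the right; shrink from the left whenever the sum exceeds 52:
add 2: [2] sum 2, len 1
add 0: [2, 0] sum 2, len 2
add 5: [2, 0, 5] sum 7, len 3
add 0: [2, 0, 5, 0] sum 7, len 4
add 2: [2, 0, 5, 0, 2] sum 9, len 5
add 5: [2, 0, 5, 0, 2, 5] sum 14, len 6
add 1: [2, 0, 5, 0, 2, 5, 1] sum 15, len 7
add 6: [2, 0, 5, 0, 2, 5, 1, 6] sum 21, len 8
add 4: [2, 0, 5, 0, 2, 5, 1, 6, 4] sum 25, len 9
add 3: [2, 0, 5, 0, 2, 5, 1, 6, 4, 3] sum 28, len 10
add 9: [2, 0, 5, 0, 2, 5, 1, 6, 4, 3, 9] sum 37, len 11
add 7: [2, 0, 5, 0, 2, 5, 1, 6, 4, 3, 9, 7] sum 44, len 12
add 5: [2, 0, 5, 0, 2, 5, 1, 6, 4, 3, 9, 7, 5] sum 49, len 13
add 8: [0, 2, 5, 1, 6, 4, 3, 9, 7, 5, 8] sum 50, len 11
add 6: [1, 6, 4, 3, 9, 7, 5, 8, 6] sum 49, len 9
add 0: [1, 6, 4, 3, 9, 7, 5, 8, 6, 0] sum 49, len 10
Longest length seen: 13.

13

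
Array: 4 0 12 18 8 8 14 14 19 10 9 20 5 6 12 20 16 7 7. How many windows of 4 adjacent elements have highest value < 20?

8

4 0 12 18 → max 18  < 20 ✓
0 12 18 8 → max 18  < 20 ✓
12 18 8 8 → max 18  < 20 ✓
18 8 8 14 → max 18  < 20 ✓
8 8 14 14 → max 14  < 20 ✓
8 14 14 19 → max 19  < 20 ✓
14 14 19 10 → max 19  < 20 ✓
14 19 10 9 → max 19  < 20 ✓
19 10 9 20 → max 20
10 9 20 5 → max 20
9 20 5 6 → max 20
20 5 6 12 → max 20
5 6 12 20 → max 20
6 12 20 16 → max 20
12 20 16 7 → max 20
20 16 7 7 → max 20
8 windows satisfy the condition.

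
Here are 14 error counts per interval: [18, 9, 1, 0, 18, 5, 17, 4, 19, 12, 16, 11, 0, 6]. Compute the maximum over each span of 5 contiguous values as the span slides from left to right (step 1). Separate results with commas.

18, 18, 18, 18, 19, 19, 19, 19, 19, 16

(18, 9, 1, 0, 18) → max 18
(9, 1, 0, 18, 5) → max 18
(1, 0, 18, 5, 17) → max 18
(0, 18, 5, 17, 4) → max 18
(18, 5, 17, 4, 19) → max 19
(5, 17, 4, 19, 12) → max 19
(17, 4, 19, 12, 16) → max 19
(4, 19, 12, 16, 11) → max 19
(19, 12, 16, 11, 0) → max 19
(12, 16, 11, 0, 6) → max 16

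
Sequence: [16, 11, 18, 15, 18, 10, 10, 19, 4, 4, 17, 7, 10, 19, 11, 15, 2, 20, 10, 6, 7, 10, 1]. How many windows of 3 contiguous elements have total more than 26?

[16, 11, 18] → sum 45  > 26 ✓
[11, 18, 15] → sum 44  > 26 ✓
[18, 15, 18] → sum 51  > 26 ✓
[15, 18, 10] → sum 43  > 26 ✓
[18, 10, 10] → sum 38  > 26 ✓
[10, 10, 19] → sum 39  > 26 ✓
[10, 19, 4] → sum 33  > 26 ✓
[19, 4, 4] → sum 27  > 26 ✓
[4, 4, 17] → sum 25
[4, 17, 7] → sum 28  > 26 ✓
[17, 7, 10] → sum 34  > 26 ✓
[7, 10, 19] → sum 36  > 26 ✓
[10, 19, 11] → sum 40  > 26 ✓
[19, 11, 15] → sum 45  > 26 ✓
[11, 15, 2] → sum 28  > 26 ✓
[15, 2, 20] → sum 37  > 26 ✓
[2, 20, 10] → sum 32  > 26 ✓
[20, 10, 6] → sum 36  > 26 ✓
[10, 6, 7] → sum 23
[6, 7, 10] → sum 23
[7, 10, 1] → sum 18
17 windows satisfy the condition.

17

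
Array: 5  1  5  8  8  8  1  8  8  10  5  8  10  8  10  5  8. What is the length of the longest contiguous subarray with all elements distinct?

3

[5] len 1
[5, 1] len 2
[1, 5] len 2
[1, 5, 8] len 3
[8] len 1
[8] len 1
[8, 1] len 2
[1, 8] len 2
[8] len 1
[8, 10] len 2
[8, 10, 5] len 3
[10, 5, 8] len 3
[5, 8, 10] len 3
[10, 8] len 2
[8, 10] len 2
[8, 10, 5] len 3
[10, 5, 8] len 3
Longest all-distinct length: 3.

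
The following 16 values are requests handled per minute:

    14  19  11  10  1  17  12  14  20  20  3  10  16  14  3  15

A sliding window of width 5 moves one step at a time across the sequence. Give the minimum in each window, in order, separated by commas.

(14, 19, 11, 10, 1) → min 1
(19, 11, 10, 1, 17) → min 1
(11, 10, 1, 17, 12) → min 1
(10, 1, 17, 12, 14) → min 1
(1, 17, 12, 14, 20) → min 1
(17, 12, 14, 20, 20) → min 12
(12, 14, 20, 20, 3) → min 3
(14, 20, 20, 3, 10) → min 3
(20, 20, 3, 10, 16) → min 3
(20, 3, 10, 16, 14) → min 3
(3, 10, 16, 14, 3) → min 3
(10, 16, 14, 3, 15) → min 3

1, 1, 1, 1, 1, 12, 3, 3, 3, 3, 3, 3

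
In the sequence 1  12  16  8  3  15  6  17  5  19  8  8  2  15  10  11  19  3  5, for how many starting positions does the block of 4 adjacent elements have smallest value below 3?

5

1 12 16 8 → min 1  < 3 ✓
12 16 8 3 → min 3
16 8 3 15 → min 3
8 3 15 6 → min 3
3 15 6 17 → min 3
15 6 17 5 → min 5
6 17 5 19 → min 5
17 5 19 8 → min 5
5 19 8 8 → min 5
19 8 8 2 → min 2  < 3 ✓
8 8 2 15 → min 2  < 3 ✓
8 2 15 10 → min 2  < 3 ✓
2 15 10 11 → min 2  < 3 ✓
15 10 11 19 → min 10
10 11 19 3 → min 3
11 19 3 5 → min 3
5 windows satisfy the condition.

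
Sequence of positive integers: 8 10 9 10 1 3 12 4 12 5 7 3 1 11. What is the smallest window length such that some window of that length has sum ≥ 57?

8

Extend right; whenever the sum reaches 57, record the length and shrink from the left:
add 8: running sum 8 < 57
add 10: running sum 18 < 57
add 9: running sum 27 < 57
add 10: running sum 37 < 57
add 1: running sum 38 < 57
add 3: running sum 41 < 57
add 12: running sum 53 < 57
add 4: shortest ending here [8, 10, 9, 10, 1, 3, 12, 4] sum 57, len 8
add 12: shortest ending here [10, 9, 10, 1, 3, 12, 4, 12] sum 61, len 8
add 5: shortest ending here [10, 9, 10, 1, 3, 12, 4, 12, 5] sum 66, len 9
add 7: shortest ending here [9, 10, 1, 3, 12, 4, 12, 5, 7] sum 63, len 9
add 3: shortest ending here [10, 1, 3, 12, 4, 12, 5, 7, 3] sum 57, len 9
add 1: shortest ending here [10, 1, 3, 12, 4, 12, 5, 7, 3, 1] sum 58, len 10
add 11: shortest ending here [3, 12, 4, 12, 5, 7, 3, 1, 11] sum 58, len 9
Shortest qualifying length: 8.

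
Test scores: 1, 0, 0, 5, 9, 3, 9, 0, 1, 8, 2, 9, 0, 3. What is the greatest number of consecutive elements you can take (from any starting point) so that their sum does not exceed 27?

add 1: [1] sum 1, len 1
add 0: [1, 0] sum 1, len 2
add 0: [1, 0, 0] sum 1, len 3
add 5: [1, 0, 0, 5] sum 6, len 4
add 9: [1, 0, 0, 5, 9] sum 15, len 5
add 3: [1, 0, 0, 5, 9, 3] sum 18, len 6
add 9: [1, 0, 0, 5, 9, 3, 9] sum 27, len 7
add 0: [1, 0, 0, 5, 9, 3, 9, 0] sum 27, len 8
add 1: [0, 0, 5, 9, 3, 9, 0, 1] sum 27, len 8
add 8: [3, 9, 0, 1, 8] sum 21, len 5
add 2: [3, 9, 0, 1, 8, 2] sum 23, len 6
add 9: [0, 1, 8, 2, 9] sum 20, len 5
add 0: [0, 1, 8, 2, 9, 0] sum 20, len 6
add 3: [0, 1, 8, 2, 9, 0, 3] sum 23, len 7
Longest length seen: 8.

8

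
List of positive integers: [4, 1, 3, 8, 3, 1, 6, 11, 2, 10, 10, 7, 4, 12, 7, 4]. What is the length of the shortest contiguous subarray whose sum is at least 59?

Extend right; whenever the sum reaches 59, record the length and shrink from the left:
add 4: running sum 4 < 59
add 1: running sum 5 < 59
add 3: running sum 8 < 59
add 8: running sum 16 < 59
add 3: running sum 19 < 59
add 1: running sum 20 < 59
add 6: running sum 26 < 59
add 11: running sum 37 < 59
add 2: running sum 39 < 59
add 10: running sum 49 < 59
end 10: [4, 1, 3, 8, 3, 1, 6, 11, 2, 10, 10] sum 59, len 11
end 11: [3, 8, 3, 1, 6, 11, 2, 10, 10, 7] sum 61, len 10
end 12: [8, 3, 1, 6, 11, 2, 10, 10, 7, 4] sum 62, len 10
end 13: [6, 11, 2, 10, 10, 7, 4, 12] sum 62, len 8
end 14: [11, 2, 10, 10, 7, 4, 12, 7] sum 63, len 8
end 15: [11, 2, 10, 10, 7, 4, 12, 7, 4] sum 67, len 9
Shortest qualifying length: 8.

8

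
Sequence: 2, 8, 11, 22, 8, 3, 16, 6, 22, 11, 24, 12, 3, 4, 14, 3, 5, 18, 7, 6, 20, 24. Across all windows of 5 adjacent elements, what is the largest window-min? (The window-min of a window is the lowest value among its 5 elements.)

6

(2, 8, 11, 22, 8) → min 2
(8, 11, 22, 8, 3) → min 3
(11, 22, 8, 3, 16) → min 3
(22, 8, 3, 16, 6) → min 3
(8, 3, 16, 6, 22) → min 3
(3, 16, 6, 22, 11) → min 3
(16, 6, 22, 11, 24) → min 6
(6, 22, 11, 24, 12) → min 6
(22, 11, 24, 12, 3) → min 3
(11, 24, 12, 3, 4) → min 3
(24, 12, 3, 4, 14) → min 3
(12, 3, 4, 14, 3) → min 3
(3, 4, 14, 3, 5) → min 3
(4, 14, 3, 5, 18) → min 3
(14, 3, 5, 18, 7) → min 3
(3, 5, 18, 7, 6) → min 3
(5, 18, 7, 6, 20) → min 5
(18, 7, 6, 20, 24) → min 6
Largest of these is 6.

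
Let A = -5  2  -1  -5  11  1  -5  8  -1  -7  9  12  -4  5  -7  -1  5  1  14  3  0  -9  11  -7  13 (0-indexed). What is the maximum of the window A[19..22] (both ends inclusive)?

Elements at indices 19..22: 3, 0, -9, 11
max(3, 0, -9, 11) = 11

11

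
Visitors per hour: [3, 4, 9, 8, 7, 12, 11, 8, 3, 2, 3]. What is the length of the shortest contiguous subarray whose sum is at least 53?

add 3: running sum 3 < 53
add 4: running sum 7 < 53
add 9: running sum 16 < 53
add 8: running sum 24 < 53
add 7: running sum 31 < 53
add 12: running sum 43 < 53
end 6: [3, 4, 9, 8, 7, 12, 11] sum 54, len 7
end 7: [9, 8, 7, 12, 11, 8] sum 55, len 6
end 8: [9, 8, 7, 12, 11, 8, 3] sum 58, len 7
end 9: [9, 8, 7, 12, 11, 8, 3, 2] sum 60, len 8
end 10: [8, 7, 12, 11, 8, 3, 2, 3] sum 54, len 8
Shortest qualifying length: 6.

6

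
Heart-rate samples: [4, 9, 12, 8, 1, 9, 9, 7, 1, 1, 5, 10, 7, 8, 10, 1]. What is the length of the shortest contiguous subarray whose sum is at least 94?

add 4: running sum 4 < 94
add 9: running sum 13 < 94
add 12: running sum 25 < 94
add 8: running sum 33 < 94
add 1: running sum 34 < 94
add 9: running sum 43 < 94
add 9: running sum 52 < 94
add 7: running sum 59 < 94
add 1: running sum 60 < 94
add 1: running sum 61 < 94
add 5: running sum 66 < 94
add 10: running sum 76 < 94
add 7: running sum 83 < 94
add 8: running sum 91 < 94
add 10: shortest ending here [9, 12, 8, 1, 9, 9, 7, 1, 1, 5, 10, 7, 8, 10] sum 97, len 14
add 1: shortest ending here [9, 12, 8, 1, 9, 9, 7, 1, 1, 5, 10, 7, 8, 10, 1] sum 98, len 15
Shortest qualifying length: 14.

14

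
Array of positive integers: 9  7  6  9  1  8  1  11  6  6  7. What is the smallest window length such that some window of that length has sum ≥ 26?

4

add 9: running sum 9 < 26
add 7: running sum 16 < 26
add 6: running sum 22 < 26
add 9: shortest ending here [9, 7, 6, 9] sum 31, len 4
add 1: shortest ending here [9, 7, 6, 9, 1] sum 32, len 5
add 8: shortest ending here [7, 6, 9, 1, 8] sum 31, len 5
add 1: shortest ending here [7, 6, 9, 1, 8, 1] sum 32, len 6
add 11: shortest ending here [9, 1, 8, 1, 11] sum 30, len 5
add 6: shortest ending here [8, 1, 11, 6] sum 26, len 4
add 6: shortest ending here [8, 1, 11, 6, 6] sum 32, len 5
add 7: shortest ending here [11, 6, 6, 7] sum 30, len 4
Shortest qualifying length: 4.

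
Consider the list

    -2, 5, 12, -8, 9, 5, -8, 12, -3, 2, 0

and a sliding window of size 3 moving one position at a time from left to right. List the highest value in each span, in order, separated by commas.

12, 12, 12, 9, 9, 12, 12, 12, 2

[-2, 5, 12] → max 12
[5, 12, -8] → max 12
[12, -8, 9] → max 12
[-8, 9, 5] → max 9
[9, 5, -8] → max 9
[5, -8, 12] → max 12
[-8, 12, -3] → max 12
[12, -3, 2] → max 12
[-3, 2, 0] → max 2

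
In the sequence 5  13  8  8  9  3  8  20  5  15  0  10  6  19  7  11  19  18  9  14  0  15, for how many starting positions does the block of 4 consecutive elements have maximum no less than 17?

12

[5, 13, 8, 8] → max 13
[13, 8, 8, 9] → max 13
[8, 8, 9, 3] → max 9
[8, 9, 3, 8] → max 9
[9, 3, 8, 20] → max 20  ≥ 17 ✓
[3, 8, 20, 5] → max 20  ≥ 17 ✓
[8, 20, 5, 15] → max 20  ≥ 17 ✓
[20, 5, 15, 0] → max 20  ≥ 17 ✓
[5, 15, 0, 10] → max 15
[15, 0, 10, 6] → max 15
[0, 10, 6, 19] → max 19  ≥ 17 ✓
[10, 6, 19, 7] → max 19  ≥ 17 ✓
[6, 19, 7, 11] → max 19  ≥ 17 ✓
[19, 7, 11, 19] → max 19  ≥ 17 ✓
[7, 11, 19, 18] → max 19  ≥ 17 ✓
[11, 19, 18, 9] → max 19  ≥ 17 ✓
[19, 18, 9, 14] → max 19  ≥ 17 ✓
[18, 9, 14, 0] → max 18  ≥ 17 ✓
[9, 14, 0, 15] → max 15
12 windows satisfy the condition.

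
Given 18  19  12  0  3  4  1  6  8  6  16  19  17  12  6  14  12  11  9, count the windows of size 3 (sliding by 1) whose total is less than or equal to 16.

18 19 12 → sum 49
19 12 0 → sum 31
12 0 3 → sum 15  ≤ 16 ✓
0 3 4 → sum 7  ≤ 16 ✓
3 4 1 → sum 8  ≤ 16 ✓
4 1 6 → sum 11  ≤ 16 ✓
1 6 8 → sum 15  ≤ 16 ✓
6 8 6 → sum 20
8 6 16 → sum 30
6 16 19 → sum 41
16 19 17 → sum 52
19 17 12 → sum 48
17 12 6 → sum 35
12 6 14 → sum 32
6 14 12 → sum 32
14 12 11 → sum 37
12 11 9 → sum 32
5 windows satisfy the condition.

5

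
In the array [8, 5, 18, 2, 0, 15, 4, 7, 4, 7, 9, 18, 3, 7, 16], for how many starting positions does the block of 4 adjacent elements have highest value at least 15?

10

8 5 18 2 → max 18  ≥ 15 ✓
5 18 2 0 → max 18  ≥ 15 ✓
18 2 0 15 → max 18  ≥ 15 ✓
2 0 15 4 → max 15  ≥ 15 ✓
0 15 4 7 → max 15  ≥ 15 ✓
15 4 7 4 → max 15  ≥ 15 ✓
4 7 4 7 → max 7
7 4 7 9 → max 9
4 7 9 18 → max 18  ≥ 15 ✓
7 9 18 3 → max 18  ≥ 15 ✓
9 18 3 7 → max 18  ≥ 15 ✓
18 3 7 16 → max 18  ≥ 15 ✓
10 windows satisfy the condition.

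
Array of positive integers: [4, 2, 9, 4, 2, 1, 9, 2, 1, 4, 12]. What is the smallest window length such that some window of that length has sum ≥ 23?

add 4: running sum 4 < 23
add 2: running sum 6 < 23
add 9: running sum 15 < 23
add 4: running sum 19 < 23
add 2: running sum 21 < 23
add 1: running sum 22 < 23
add 9: shortest ending here [9, 4, 2, 1, 9] sum 25, len 5
add 2: shortest ending here [9, 4, 2, 1, 9, 2] sum 27, len 6
add 1: shortest ending here [9, 4, 2, 1, 9, 2, 1] sum 28, len 7
add 4: shortest ending here [4, 2, 1, 9, 2, 1, 4] sum 23, len 7
add 12: shortest ending here [9, 2, 1, 4, 12] sum 28, len 5
Shortest qualifying length: 5.

5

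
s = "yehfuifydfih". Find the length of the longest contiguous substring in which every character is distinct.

6

add y: [y] len 1
add e: [y, e] len 2
add h: [y, e, h] len 3
add f: [y, e, h, f] len 4
add u: [y, e, h, f, u] len 5
add i: [y, e, h, f, u, i] len 6
add f (repeat f, move left end past it): [u, i, f] len 3
add y: [u, i, f, y] len 4
add d: [u, i, f, y, d] len 5
add f (repeat f, move left end past it): [y, d, f] len 3
add i: [y, d, f, i] len 4
add h: [y, d, f, i, h] len 5
Longest all-distinct length: 6.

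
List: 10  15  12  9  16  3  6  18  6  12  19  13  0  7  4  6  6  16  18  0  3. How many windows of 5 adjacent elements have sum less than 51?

[10, 15, 12, 9, 16] → sum 62
[15, 12, 9, 16, 3] → sum 55
[12, 9, 16, 3, 6] → sum 46  < 51 ✓
[9, 16, 3, 6, 18] → sum 52
[16, 3, 6, 18, 6] → sum 49  < 51 ✓
[3, 6, 18, 6, 12] → sum 45  < 51 ✓
[6, 18, 6, 12, 19] → sum 61
[18, 6, 12, 19, 13] → sum 68
[6, 12, 19, 13, 0] → sum 50  < 51 ✓
[12, 19, 13, 0, 7] → sum 51
[19, 13, 0, 7, 4] → sum 43  < 51 ✓
[13, 0, 7, 4, 6] → sum 30  < 51 ✓
[0, 7, 4, 6, 6] → sum 23  < 51 ✓
[7, 4, 6, 6, 16] → sum 39  < 51 ✓
[4, 6, 6, 16, 18] → sum 50  < 51 ✓
[6, 6, 16, 18, 0] → sum 46  < 51 ✓
[6, 16, 18, 0, 3] → sum 43  < 51 ✓
11 windows satisfy the condition.

11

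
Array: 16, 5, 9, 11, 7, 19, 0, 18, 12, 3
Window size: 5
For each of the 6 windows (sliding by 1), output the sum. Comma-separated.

(16, 5, 9, 11, 7) → sum 48
(5, 9, 11, 7, 19) → sum 51
(9, 11, 7, 19, 0) → sum 46
(11, 7, 19, 0, 18) → sum 55
(7, 19, 0, 18, 12) → sum 56
(19, 0, 18, 12, 3) → sum 52

48, 51, 46, 55, 56, 52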